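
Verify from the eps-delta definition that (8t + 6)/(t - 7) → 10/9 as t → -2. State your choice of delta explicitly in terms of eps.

delta = min(9/2, (81/124)eps)

Fix eps > 0. We want delta > 0 with 0 < |t + 2| < delta ⇒ |(8t + 6)/(t - 7) − (10/9)| < eps.
Combining over a common denominator, (8t + 6)/(t - 7) − (10/9) = [(8t + 6)·(-9) − (-10)·(t - 7)] / [(-9)·(t - 7)] = -62(t + 2) / ((-9)(t - 7)).
So |(8t + 6)/(t - 7) − (10/9)| = 62|t + 2| / (9·|t − 7|).
Require delta ≤ 9/2, so |t − 7| ≥ |-9| − |t + 2| > 9 − 9/2 = 9/2.
Hence |(8t + 6)/(t - 7) − (10/9)| < 62|t + 2|/(9·(9/2)) = (124/81)|t + 2|, which is < eps once |t + 2| < (81/124)eps.
Take delta = min(9/2, (81/124)eps). Then 0 < |t + 2| < delta forces both bounds, so |(8t + 6)/(t - 7) − (10/9)| < eps.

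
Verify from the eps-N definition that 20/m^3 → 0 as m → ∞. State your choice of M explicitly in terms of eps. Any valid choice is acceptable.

M = (20/eps)^{1/3}

Fix eps > 0. For m ≥ 1, |20/m^3 − 0| = 20/m^3.
20/m^3 < eps ⇔ m^3 > 20/eps ⇔ m > (20/eps)^{1/3}.
Take M = (20/eps)^{1/3}. Then m > M implies 20/m^3 < eps.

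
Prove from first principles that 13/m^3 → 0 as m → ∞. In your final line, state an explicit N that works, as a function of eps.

Fix eps > 0. For m ≥ 1, |13/m^3 − 0| = 13/m^3.
13/m^3 < eps ⇔ m^3 > 13/eps ⇔ m > (13/eps)^{1/3}.
Take N = (13/eps)^{1/3}. Then m > N implies 13/m^3 < eps.

N = (13/eps)^{1/3}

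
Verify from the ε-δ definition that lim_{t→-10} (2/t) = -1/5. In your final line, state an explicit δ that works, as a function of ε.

Let ε > 0 be given. We seek δ > 0 such that 0 < |t + 10| < δ implies |2/t + 1/5| < ε.
|2/t + 1/5| = 2·|-10 − t|/(10·|t|) = 2|t + 10|/(10|t|).
Require δ ≤ 5 so that |t| > 10 − 5 = 5, hence 10|t| > 50.
Then |2/t + 1/5| < 2|t + 10|/50, which is < ε when |t + 10| < 25ε.
Take δ = min(5, 25ε). Then 0 < |t + 10| < δ gives both |t + 10| < 5 and |t + 10| < 25ε, so |2/t + 1/5| < ε.

δ = min(5, 25ε)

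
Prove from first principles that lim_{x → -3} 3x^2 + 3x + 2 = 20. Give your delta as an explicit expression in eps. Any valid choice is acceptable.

delta = min(1, eps/18)

Let eps > 0 be given. We want delta > 0 such that 0 < |x + 3| < delta implies |(3x^2 + 3x + 2) − 20| < eps.
(3x^2 + 3x + 2) − 20 = 3x^2 + 3x - 18 = (x + 3)(3x - 6).
So |(3x^2 + 3x + 2) − 20| = |x + 3|·|3x - 6|.
Assume first that |x + 3| < 1, so |x| < 4. Then |3x - 6| ≤ 3·4 + 6 = 18.
Hence |(3x^2 + 3x + 2) − 20| ≤ 18|x + 3| < eps provided |x + 3| < eps/18.
Take delta = min(1, eps/18). Then 0 < |x + 3| < delta gives both |x + 3| < 1 and |x + 3| < eps/18, so |(3x^2 + 3x + 2) − 20| < eps.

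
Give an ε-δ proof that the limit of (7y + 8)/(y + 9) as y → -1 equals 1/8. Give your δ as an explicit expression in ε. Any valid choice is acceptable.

Let ε > 0 be given. We want δ > 0 with 0 < |y + 1| < δ ⇒ |(7y + 8)/(y + 9) − (1/8)| < ε.
Combining over a common denominator, (7y + 8)/(y + 9) − (1/8) = [(7y + 8)·8 − 1·(y + 9)] / [8·(y + 9)] = 55(y + 1) / (8(y + 9)).
So |(7y + 8)/(y + 9) − (1/8)| = 55|y + 1| / (8·|y + 9|).
Restrict δ ≤ 4. Then |y + 1| < 4 gives |y + 9| = |(y + 1) + 8| ≥ 8 − 4 = 4.
Hence |(7y + 8)/(y + 9) − (1/8)| < 55|y + 1|/(8·4) = (55/32)|y + 1|, which is < ε once |y + 1| < (32/55)ε.
Take δ = min(4, (32/55)ε). Then 0 < |y + 1| < δ forces both bounds, so |(7y + 8)/(y + 9) − (1/8)| < ε.

δ = min(4, (32/55)ε)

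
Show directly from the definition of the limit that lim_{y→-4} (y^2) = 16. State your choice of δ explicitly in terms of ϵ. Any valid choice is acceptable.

δ = min(1, ϵ/9)

Let ϵ > 0. We seek δ > 0 with 0 < |y + 4| < δ ⇒ |y^2 − 16| < ϵ.
Factor: y^2 − 16 = (y + 4)(y - 4), so |y^2 − 16| = |y + 4|·|y - 4|.
Restrict δ ≤ 1. Then |y + 4| < 1 gives |y| < 5, so by the triangle inequality |y - 4| ≤ 5 + 4 = 9.
Hence |y^2 − 16| ≤ 9|y + 4|, which is < ϵ once |y + 4| < ϵ/9.
Take δ = min(1, ϵ/9). If 0 < |y + 4| < δ then both bounds hold and |y^2 − 16| ≤ 9|y + 4| < 9·(ϵ/9) = ϵ.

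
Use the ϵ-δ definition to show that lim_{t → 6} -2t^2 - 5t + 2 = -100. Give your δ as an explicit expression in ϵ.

Suppose ϵ > 0. We want δ > 0 such that 0 < |t − 6| < δ implies |(-2t^2 - 5t + 2) + 100| < ϵ.
(-2t^2 - 5t + 2) + 100 = -2t^2 - 5t + 102 = (t − 6)(-2t - 17).
So |(-2t^2 - 5t + 2) + 100| = |t − 6|·|-2t - 17|.
Assume first that |t − 6| < 1, so |t| < 7. Then |-2t - 17| ≤ 2·7 + 17 = 31.
Hence |(-2t^2 - 5t + 2) + 100| ≤ 31|t − 6| < ϵ provided |t − 6| < ϵ/31.
Choosing δ = min(1, ϵ/31) ensures both conditions, hence |(-2t^2 - 5t + 2) + 100| < ϵ.

δ = min(1, ϵ/31)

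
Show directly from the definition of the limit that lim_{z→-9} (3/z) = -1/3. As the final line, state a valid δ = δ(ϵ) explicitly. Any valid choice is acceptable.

δ = min(9/2, (27/2)ϵ)

Fix ϵ > 0. We seek δ > 0 such that 0 < |z + 9| < δ implies |3/z + 1/3| < ϵ.
|3/z + 1/3| = 3·|-9 − z|/(9·|z|) = 3|z + 9|/(9|z|).
Require δ ≤ 9/2 so that |z| > 9 − 9/2 = 9/2, hence 9|z| > 81/2.
Then |3/z + 1/3| < 3|z + 9|/(81/2), which is < ϵ when |z + 9| < (27/2)ϵ.
Take δ = min(9/2, (27/2)ϵ). Then 0 < |z + 9| < δ gives both |z + 9| < 9/2 and |z + 9| < (27/2)ϵ, so |3/z + 1/3| < ϵ.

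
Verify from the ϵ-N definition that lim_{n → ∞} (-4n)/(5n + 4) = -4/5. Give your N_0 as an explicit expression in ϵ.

Let ϵ > 0. For n ≥ 1, |(-4n)/(5n + 4) + 4/5| = |16|/(5(5n + 4)) = 16/(5(5n + 4)).
Since 5n + 4 ≥ 5n for n ≥ 1, this is ≤ 16/(5·5n) = (16/25)/n.
So |(-4n)/(5n + 4) + 4/5| < ϵ whenever n > (16/25)/ϵ.
Take N_0 = (16/25)/ϵ. If n > N_0 then |(-4n)/(5n + 4) + 4/5| ≤ (16/25)/n < ϵ.

N_0 = (16/25)/ϵ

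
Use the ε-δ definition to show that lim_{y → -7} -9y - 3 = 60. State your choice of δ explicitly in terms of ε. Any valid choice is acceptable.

δ = ε/9

Fix ε > 0. We need δ > 0 so that 0 < |y + 7| < δ implies |(-9y - 3) − 60| < ε.
|(-9y - 3) − 60| = |-9y - 63| = 9|y + 7|.
Thus it suffices that |y + 7| < ε/9.
Choosing δ = ε/9 gives |(-9y - 3) − 60| = 9|y + 7| < ε whenever |y + 7| < δ.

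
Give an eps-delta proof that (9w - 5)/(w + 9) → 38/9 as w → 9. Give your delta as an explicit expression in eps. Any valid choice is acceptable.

delta = min(9, (81/43)eps)

Let eps > 0. We want delta > 0 with 0 < |w − 9| < delta ⇒ |(9w - 5)/(w + 9) − (38/9)| < eps.
Combining over a common denominator, (9w - 5)/(w + 9) − (38/9) = [(9w - 5)·18 − 76·(w + 9)] / [18·(w + 9)] = 86(w − 9) / (18(w + 9)).
So |(9w - 5)/(w + 9) − (38/9)| = 86|w − 9| / (18·|w + 9|).
Restrict delta ≤ 9. Then |w − 9| < 9 gives |w + 9| = |(w − 9) + 18| ≥ 18 − 9 = 9.
Hence |(9w - 5)/(w + 9) − (38/9)| < 86|w − 9|/(18·9) = (43/81)|w − 9|, which is < eps once |w − 9| < (81/43)eps.
Take delta = min(9, (81/43)eps). Then 0 < |w − 9| < delta forces both bounds, so |(9w - 5)/(w + 9) − (38/9)| < eps.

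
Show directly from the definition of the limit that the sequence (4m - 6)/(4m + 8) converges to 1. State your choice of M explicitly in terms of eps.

M = (7/2)/eps

Suppose eps > 0. For m ≥ 1, |(4m - 6)/(4m + 8) − 1| = |-56|/(4(4m + 8)) = 56/(4(4m + 8)).
Since 4m + 8 ≥ 4m for m ≥ 1, this is ≤ 56/(4·4m) = (7/2)/m.
So |(4m - 6)/(4m + 8) − 1| < eps whenever m > (7/2)/eps.
Take M = (7/2)/eps. If m > M then |(4m - 6)/(4m + 8) − 1| ≤ (7/2)/m < eps.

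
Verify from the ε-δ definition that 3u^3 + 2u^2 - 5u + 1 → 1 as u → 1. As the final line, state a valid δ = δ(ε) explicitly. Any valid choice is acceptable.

Fix ε > 0. We want δ > 0 such that 0 < |u − 1| < δ implies |(3u^3 + 2u^2 - 5u + 1) − 1| < ε.
(3u^3 + 2u^2 - 5u + 1) − 1 = 3u^3 + 2u^2 - 5u = (u − 1)(3u^2 + 5u).
So |(3u^3 + 2u^2 - 5u + 1) − 1| = |u − 1|·|3u^2 + 5u|.
Require δ ≤ 2. Then |u − 1| < 2 gives |u| < 3, and by the triangle inequality |3u^2 + 5u| ≤ 3·3^2 + 5·3 = 42.
Hence |(3u^3 + 2u^2 - 5u + 1) − 1| ≤ 42|u − 1| < ε provided |u − 1| < ε/42.
Choosing δ = min(2, ε/42) ensures both conditions, hence |(3u^3 + 2u^2 - 5u + 1) − 1| < ε.

δ = min(2, ε/42)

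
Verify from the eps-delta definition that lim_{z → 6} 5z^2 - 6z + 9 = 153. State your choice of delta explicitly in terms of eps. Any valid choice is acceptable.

delta = min(2, eps/64)

Let eps > 0 be given. We want delta > 0 such that 0 < |z − 6| < delta implies |(5z^2 - 6z + 9) − 153| < eps.
(5z^2 - 6z + 9) − 153 = 5z^2 - 6z - 144 = (z − 6)(5z + 24).
So |(5z^2 - 6z + 9) − 153| = |z − 6|·|5z + 24|.
Require delta ≤ 2. Then |z − 6| < 2 gives |z| < 8, and by the triangle inequality |5z + 24| ≤ 5·8 + 24 = 64.
Hence |(5z^2 - 6z + 9) − 153| ≤ 64|z − 6| < eps provided |z − 6| < eps/64.
Choosing delta = min(2, eps/64) ensures both conditions, hence |(5z^2 - 6z + 9) − 153| < eps.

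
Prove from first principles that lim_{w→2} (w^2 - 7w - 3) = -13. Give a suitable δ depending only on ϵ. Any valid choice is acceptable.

δ = min(1, ϵ/8)

Fix ϵ > 0. We want δ > 0 such that 0 < |w − 2| < δ implies |(w^2 - 7w - 3) + 13| < ϵ.
(w^2 - 7w - 3) + 13 = w^2 - 7w + 10 = (w − 2)(w - 5).
So |(w^2 - 7w - 3) + 13| = |w − 2|·|w - 5|.
Require δ ≤ 1. Then |w − 2| < 1 gives |w| < 3, and by the triangle inequality |w - 5| ≤ 3 + 5 = 8.
Hence |(w^2 - 7w - 3) + 13| ≤ 8|w − 2| < ϵ provided |w − 2| < ϵ/8.
Take δ = min(1, ϵ/8). Then 0 < |w − 2| < δ gives both |w − 2| < 1 and |w − 2| < ϵ/8, so |(w^2 - 7w - 3) + 13| < ϵ.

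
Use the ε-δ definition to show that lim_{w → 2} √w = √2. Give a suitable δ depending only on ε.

Let ε > 0. We want δ > 0 such that 0 < |w − 2| < δ implies |√w − √2| < ε.
Rationalise: √w − √2 = (w − 2)/(√w + √2), so |√w − √2| = |w − 2|/(√w + √2).
Restrict δ ≤ 2 so that |w − 2| < 2 forces w > 0, and then √w + √2 > √2.
Hence |√w − √2| < |w − 2|/√2, which is < ε once |w − 2| < √2·ε.
Take δ = min(2, √2·ε). If 0 < |w − 2| < δ then w > 0 and |√w − √2| < |w − 2|/√2 < ε.

δ = min(2, √2·ε)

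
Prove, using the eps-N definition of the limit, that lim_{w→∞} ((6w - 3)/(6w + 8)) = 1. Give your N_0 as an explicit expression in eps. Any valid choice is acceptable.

N_0 = (11/6)/eps

Let eps > 0 be given. We seek N_0 > 0 such that w > N_0 implies |(6w - 3)/(6w + 8) − 1| < eps.
(6w - 3)/(6w + 8) − 1 = (6(6w - 3) − 6(6w + 8)) / (6(6w + 8)) = -66/(6(6w + 8)).
For w > 0 we have 6w + 8 > 6w, so |(6w - 3)/(6w + 8) − 1| = 66/(6(6w + 8)) < 66/(6·6w) = (11/6)/w.
Thus |(6w - 3)/(6w + 8) − 1| < eps whenever w > (11/6)/eps.
Take N_0 = (11/6)/eps. If w > N_0 then |(6w - 3)/(6w + 8) − 1| < (11/6)/w < eps.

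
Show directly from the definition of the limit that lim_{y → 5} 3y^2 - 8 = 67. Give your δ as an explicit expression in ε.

Suppose ε > 0. We want δ > 0 such that 0 < |y − 5| < δ implies |(3y^2 - 8) − 67| < ε.
(3y^2 - 8) − 67 = 3y^2 - 75 = (y − 5)(3y + 15).
So |(3y^2 - 8) − 67| = |y − 5|·|3y + 15|.
Require δ ≤ 1. Then |y − 5| < 1 gives |y| < 6, and by the triangle inequality |3y + 15| ≤ 3·6 + 15 = 33.
Hence |(3y^2 - 8) − 67| ≤ 33|y − 5| < ε provided |y − 5| < ε/33.
Take δ = min(1, ε/33). Then 0 < |y − 5| < δ gives both |y − 5| < 1 and |y − 5| < ε/33, so |(3y^2 - 8) − 67| < ε.

δ = min(1, ε/33)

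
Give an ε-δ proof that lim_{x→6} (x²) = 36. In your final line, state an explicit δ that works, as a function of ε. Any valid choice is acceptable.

δ = min(1, ε/13)

Fix ε > 0. We seek δ > 0 with 0 < |x − 6| < δ ⇒ |x² − 36| < ε.
Factor: x² − 36 = (x − 6)(x + 6), so |x² − 36| = |x − 6|·|x + 6|.
Impose δ ≤ 1 so that |x| < 7; then |x + 6| ≤ 13.
Hence |x² − 36| ≤ 13|x − 6|, which is < ε once |x − 6| < ε/13.
Take δ = min(1, ε/13). If 0 < |x − 6| < δ then both bounds hold and |x² − 36| ≤ 13|x − 6| < 13·(ε/13) = ε.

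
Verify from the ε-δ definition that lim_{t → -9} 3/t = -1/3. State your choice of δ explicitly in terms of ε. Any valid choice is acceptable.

δ = min(9/2, (27/2)ε)

Suppose ε > 0. We seek δ > 0 such that 0 < |t + 9| < δ implies |3/t + 1/3| < ε.
|3/t + 1/3| = 3·|-9 − t|/(9·|t|) = 3|t + 9|/(9|t|).
Restrict δ ≤ 9/2. Then |t + 9| < 9/2 gives |t| > 9/2, so 9|t| > 81/2.
Then |3/t + 1/3| < 3|t + 9|/(81/2), which is < ε when |t + 9| < (27/2)ε.
Take δ = min(9/2, (27/2)ε). Then 0 < |t + 9| < δ gives both |t + 9| < 9/2 and |t + 9| < (27/2)ε, so |3/t + 1/3| < ε.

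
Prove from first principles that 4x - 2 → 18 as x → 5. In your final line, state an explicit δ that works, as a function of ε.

Let ε > 0. We need δ > 0 so that 0 < |x − 5| < δ implies |(4x - 2) − 18| < ε.
Since (4x - 2) − 18 = 4(x − 5), we have |(4x - 2) − 18| = 4|x − 5|.
Thus it suffices that |x − 5| < ε/4.
Take δ = ε/4. If 0 < |x − 5| < δ then |(4x - 2) − 18| = 4|x − 5| < 4·(ε/4) = ε.

δ = ε/4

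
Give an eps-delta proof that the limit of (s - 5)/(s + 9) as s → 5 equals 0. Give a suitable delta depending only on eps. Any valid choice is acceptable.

Let eps > 0 be given. We want delta > 0 with 0 < |s − 5| < delta ⇒ |(s - 5)/(s + 9) − 0| < eps.
Combining over a common denominator, (s - 5)/(s + 9) − 0 = [(s - 5)·14 − 0·(s + 9)] / [14·(s + 9)] = 14(s − 5) / (14(s + 9)).
So |(s - 5)/(s + 9) − 0| = 14|s − 5| / (14·|s + 9|).
Restrict delta ≤ 7. Then |s − 5| < 7 gives |s + 9| = |(s − 5) + 14| ≥ 14 − 7 = 7.
Hence |(s - 5)/(s + 9) − 0| < 14|s − 5|/(14·7) = (1/7)|s − 5|, which is < eps once |s − 5| < 7eps.
Take delta = min(7, 7eps). Then 0 < |s − 5| < delta forces both bounds, so |(s - 5)/(s + 9) − 0| < eps.

delta = min(7, 7eps)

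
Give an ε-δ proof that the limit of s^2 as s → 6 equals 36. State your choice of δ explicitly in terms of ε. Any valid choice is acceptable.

δ = min(1, ε/13)

Let ε > 0. We seek δ > 0 with 0 < |s − 6| < δ ⇒ |s^2 − 36| < ε.
Factor: s^2 − 36 = (s − 6)(s + 6), so |s^2 − 36| = |s − 6|·|s + 6|.
Restrict δ ≤ 1. Then |s − 6| < 1 gives |s| < 7, so by the triangle inequality |s + 6| ≤ 7 + 6 = 13.
Hence |s^2 − 36| ≤ 13|s − 6|, which is < ε once |s − 6| < ε/13.
Take δ = min(1, ε/13). If 0 < |s − 6| < δ then both bounds hold and |s^2 − 36| ≤ 13|s − 6| < 13·(ε/13) = ε.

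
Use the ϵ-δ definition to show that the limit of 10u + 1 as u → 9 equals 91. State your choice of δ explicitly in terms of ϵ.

δ = ϵ/10

Suppose ϵ > 0. We need δ > 0 so that 0 < |u − 9| < δ implies |(10u + 1) − 91| < ϵ.
|(10u + 1) − 91| = |10u - 90| = 10|u − 9|.
So 10|u − 9| < ϵ exactly when |u − 9| < ϵ/10.
Take δ = ϵ/10. If 0 < |u − 9| < δ then |(10u + 1) − 91| = 10|u − 9| < 10·(ϵ/10) = ϵ.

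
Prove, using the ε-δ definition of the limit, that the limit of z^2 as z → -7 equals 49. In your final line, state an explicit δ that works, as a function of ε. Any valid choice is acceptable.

δ = min(2, ε/16)

Let ε > 0. We seek δ > 0 with 0 < |z + 7| < δ ⇒ |z^2 − 49| < ε.
Factor: z^2 − 49 = (z + 7)(z - 7), so |z^2 − 49| = |z + 7|·|z - 7|.
Restrict δ ≤ 2. Then |z + 7| < 2 gives |z| < 9, so by the triangle inequality |z - 7| ≤ 9 + 7 = 16.
Hence |z^2 − 49| ≤ 16|z + 7|, which is < ε once |z + 7| < ε/16.
Take δ = min(2, ε/16). If 0 < |z + 7| < δ then both bounds hold and |z^2 − 49| ≤ 16|z + 7| < 16·(ε/16) = ε.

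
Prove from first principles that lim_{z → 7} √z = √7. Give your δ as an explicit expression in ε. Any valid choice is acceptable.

δ = min(7, √7·ε)

Suppose ε > 0. We want δ > 0 such that 0 < |z − 7| < δ implies |√z − √7| < ε.
Rationalise: √z − √7 = (z − 7)/(√z + √7), so |√z − √7| = |z − 7|/(√z + √7).
Restrict δ ≤ 7 so that |z − 7| < 7 forces z > 0, and then √z + √7 > √7.
Hence |√z − √7| < |z − 7|/√7, which is < ε once |z − 7| < √7·ε.
Take δ = min(7, √7·ε). If 0 < |z − 7| < δ then z > 0 and |√z − √7| < |z − 7|/√7 < ε.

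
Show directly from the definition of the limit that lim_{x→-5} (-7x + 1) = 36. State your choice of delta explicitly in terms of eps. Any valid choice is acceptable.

delta = eps/7

Suppose eps > 0. We need delta > 0 so that 0 < |x + 5| < delta implies |(-7x + 1) − 36| < eps.
Since (-7x + 1) − 36 = -7(x + 5), we have |(-7x + 1) − 36| = 7|x + 5|.
So 7|x + 5| < eps exactly when |x + 5| < eps/7.
Take delta = eps/7. If 0 < |x + 5| < delta then |(-7x + 1) − 36| = 7|x + 5| < 7·(eps/7) = eps.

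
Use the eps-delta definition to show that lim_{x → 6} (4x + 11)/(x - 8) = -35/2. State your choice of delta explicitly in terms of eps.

delta = min(1, (2/43)eps)

Fix eps > 0. We want delta > 0 with 0 < |x − 6| < delta ⇒ |(4x + 11)/(x - 8) + 35/2| < eps.
Combining over a common denominator, (4x + 11)/(x - 8) + 35/2 = [(4x + 11)·(-2) − 35·(x - 8)] / [(-2)·(x - 8)] = -43(x − 6) / ((-2)(x - 8)).
So |(4x + 11)/(x - 8) + 35/2| = 43|x − 6| / (2·|x − 8|).
Restrict delta ≤ 1. Then |x − 6| < 1 gives |x − 8| = |(x − 6) + (-2)| ≥ 2 − 1 = 1.
Hence |(4x + 11)/(x - 8) + 35/2| < 43|x − 6|/(2·1) = (43/2)|x − 6|, which is < eps once |x − 6| < (2/43)eps.
Take delta = min(1, (2/43)eps). Then 0 < |x − 6| < delta forces both bounds, so |(4x + 11)/(x - 8) + 35/2| < eps.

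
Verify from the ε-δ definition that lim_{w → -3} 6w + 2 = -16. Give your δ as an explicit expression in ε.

Let ε > 0. We need δ > 0 so that 0 < |w + 3| < δ implies |(6w + 2) + 16| < ε.
|(6w + 2) + 16| = |6w + 18| = 6|w + 3|.
So 6|w + 3| < ε exactly when |w + 3| < ε/6.
Choosing δ = ε/6 gives |(6w + 2) + 16| = 6|w + 3| < ε whenever |w + 3| < δ.

δ = ε/6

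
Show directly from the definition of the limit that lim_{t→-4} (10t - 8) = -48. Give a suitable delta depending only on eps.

Fix eps > 0. We need delta > 0 so that 0 < |t + 4| < delta implies |(10t - 8) + 48| < eps.
|(10t - 8) + 48| = |10t + 40| = 10|t + 4|.
So 10|t + 4| < eps exactly when |t + 4| < eps/10.
Take delta = eps/10. If 0 < |t + 4| < delta then |(10t - 8) + 48| = 10|t + 4| < 10·(eps/10) = eps.

delta = eps/10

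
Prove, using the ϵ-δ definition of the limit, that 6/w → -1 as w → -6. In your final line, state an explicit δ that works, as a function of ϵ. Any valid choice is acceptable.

Suppose ϵ > 0. We seek δ > 0 such that 0 < |w + 6| < δ implies |6/w + 1| < ϵ.
|6/w + 1| = 6·|-6 − w|/(6·|w|) = 6|w + 6|/(6|w|).
Require δ ≤ 3 so that |w| > 6 − 3 = 3, hence 6|w| > 18.
Then |6/w + 1| < 6|w + 6|/18, which is < ϵ when |w + 6| < 3ϵ.
Take δ = min(3, 3ϵ). Then 0 < |w + 6| < δ gives both |w + 6| < 3 and |w + 6| < 3ϵ, so |6/w + 1| < ϵ.

δ = min(3, 3ϵ)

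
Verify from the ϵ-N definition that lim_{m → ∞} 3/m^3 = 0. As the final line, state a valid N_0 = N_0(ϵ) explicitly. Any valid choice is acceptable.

N_0 = (3/ϵ)^{1/3}

Let ϵ > 0. For m ≥ 1, |3/m^3 − 0| = 3/m^3.
3/m^3 < ϵ ⇔ m^3 > 3/ϵ ⇔ m > (3/ϵ)^{1/3}.
Take N_0 = (3/ϵ)^{1/3}. Then m > N_0 implies 3/m^3 < ϵ.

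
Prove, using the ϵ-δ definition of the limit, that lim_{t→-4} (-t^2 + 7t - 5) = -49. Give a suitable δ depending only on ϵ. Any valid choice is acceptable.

Suppose ϵ > 0. We want δ > 0 such that 0 < |t + 4| < δ implies |(-t^2 + 7t - 5) + 49| < ϵ.
(-t^2 + 7t - 5) + 49 = -t^2 + 7t + 44 = (t + 4)(-t + 11).
So |(-t^2 + 7t - 5) + 49| = |t + 4|·|-t + 11|.
Assume first that |t + 4| < 1, so |t| < 5. Then |-t + 11| ≤ 5 + 11 = 16.
Hence |(-t^2 + 7t - 5) + 49| ≤ 16|t + 4| < ϵ provided |t + 4| < ϵ/16.
Take δ = min(1, ϵ/16). Then 0 < |t + 4| < δ gives both |t + 4| < 1 and |t + 4| < ϵ/16, so |(-t^2 + 7t - 5) + 49| < ϵ.

δ = min(1, ϵ/16)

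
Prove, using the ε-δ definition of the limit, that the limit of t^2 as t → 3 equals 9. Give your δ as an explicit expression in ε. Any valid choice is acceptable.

Let ε > 0. We seek δ > 0 with 0 < |t − 3| < δ ⇒ |t^2 − 9| < ε.
Factor: t^2 − 9 = (t − 3)(t + 3), so |t^2 − 9| = |t − 3|·|t + 3|.
Impose δ ≤ 1 so that |t| < 4; then |t + 3| ≤ 7.
Hence |t^2 − 9| ≤ 7|t − 3|, which is < ε once |t − 3| < ε/7.
Take δ = min(1, ε/7). If 0 < |t − 3| < δ then both bounds hold and |t^2 − 9| ≤ 7|t − 3| < 7·(ε/7) = ε.

δ = min(1, ε/7)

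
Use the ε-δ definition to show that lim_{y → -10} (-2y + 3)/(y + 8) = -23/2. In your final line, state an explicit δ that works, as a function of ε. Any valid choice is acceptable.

Fix ε > 0. We want δ > 0 with 0 < |y + 10| < δ ⇒ |(-2y + 3)/(y + 8) + 23/2| < ε.
Combining over a common denominator, (-2y + 3)/(y + 8) + 23/2 = [(-2y + 3)·(-2) − 23·(y + 8)] / [(-2)·(y + 8)] = -19(y + 10) / ((-2)(y + 8)).
So |(-2y + 3)/(y + 8) + 23/2| = 19|y + 10| / (2·|y + 8|).
Require δ ≤ 1, so |y + 8| ≥ |-2| − |y + 10| > 2 − 1 = 1.
Hence |(-2y + 3)/(y + 8) + 23/2| < 19|y + 10|/(2·1) = (19/2)|y + 10|, which is < ε once |y + 10| < (2/19)ε.
Take δ = min(1, (2/19)ε). Then 0 < |y + 10| < δ forces both bounds, so |(-2y + 3)/(y + 8) + 23/2| < ε.

δ = min(1, (2/19)ε)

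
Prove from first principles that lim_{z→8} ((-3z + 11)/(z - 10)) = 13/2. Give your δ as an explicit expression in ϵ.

δ = min(1, (2/19)ϵ)

Fix ϵ > 0. We want δ > 0 with 0 < |z − 8| < δ ⇒ |(-3z + 11)/(z - 10) − (13/2)| < ϵ.
Combining over a common denominator, (-3z + 11)/(z - 10) − (13/2) = [(-3z + 11)·(-2) − (-13)·(z - 10)] / [(-2)·(z - 10)] = 19(z − 8) / ((-2)(z - 10)).
So |(-3z + 11)/(z - 10) − (13/2)| = 19|z − 8| / (2·|z − 10|).
Restrict δ ≤ 1. Then |z − 8| < 1 gives |z − 10| = |(z − 8) + (-2)| ≥ 2 − 1 = 1.
Hence |(-3z + 11)/(z - 10) − (13/2)| < 19|z − 8|/(2·1) = (19/2)|z − 8|, which is < ϵ once |z − 8| < (2/19)ϵ.
Take δ = min(1, (2/19)ϵ). Then 0 < |z − 8| < δ forces both bounds, so |(-3z + 11)/(z - 10) − (13/2)| < ϵ.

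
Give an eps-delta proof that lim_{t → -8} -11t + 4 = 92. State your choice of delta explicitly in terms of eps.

delta = eps/11

Suppose eps > 0. We need delta > 0 so that 0 < |t + 8| < delta implies |(-11t + 4) − 92| < eps.
Since (-11t + 4) − 92 = -11(t + 8), we have |(-11t + 4) − 92| = 11|t + 8|.
So 11|t + 8| < eps exactly when |t + 8| < eps/11.
Take delta = eps/11. If 0 < |t + 8| < delta then |(-11t + 4) − 92| = 11|t + 8| < 11·(eps/11) = eps.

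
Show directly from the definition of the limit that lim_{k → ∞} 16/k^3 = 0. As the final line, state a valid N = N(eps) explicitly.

N = (16/eps)^{1/3}

Fix eps > 0. For k ≥ 1, |16/k^3 − 0| = 16/k^3.
16/k^3 < eps ⇔ k^3 > 16/eps ⇔ k > (16/eps)^{1/3}.
Take N = (16/eps)^{1/3}. Then k > N implies 16/k^3 < eps.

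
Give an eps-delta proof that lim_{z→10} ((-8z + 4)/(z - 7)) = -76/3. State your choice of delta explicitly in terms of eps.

Let eps > 0. We want delta > 0 with 0 < |z − 10| < delta ⇒ |(-8z + 4)/(z - 7) + 76/3| < eps.
Combining over a common denominator, (-8z + 4)/(z - 7) + 76/3 = [(-8z + 4)·3 − (-76)·(z - 7)] / [3·(z - 7)] = 52(z − 10) / (3(z - 7)).
So |(-8z + 4)/(z - 7) + 76/3| = 52|z − 10| / (3·|z − 7|).
Require delta ≤ 3/2, so |z − 7| ≥ |3| − |z − 10| > 3 − 3/2 = 3/2.
Hence |(-8z + 4)/(z - 7) + 76/3| < 52|z − 10|/(3·(3/2)) = (104/9)|z − 10|, which is < eps once |z − 10| < (9/104)eps.
Take delta = min(3/2, (9/104)eps). Then 0 < |z − 10| < delta forces both bounds, so |(-8z + 4)/(z - 7) + 76/3| < eps.

delta = min(3/2, (9/104)eps)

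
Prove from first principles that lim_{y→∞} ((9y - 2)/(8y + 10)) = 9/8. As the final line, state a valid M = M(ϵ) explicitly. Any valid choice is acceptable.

M = (53/32)/ϵ

Let ϵ > 0. We seek M > 0 such that y > M implies |(9y - 2)/(8y + 10) − (9/8)| < ϵ.
(9y - 2)/(8y + 10) − (9/8) = (8(9y - 2) − 9(8y + 10)) / (8(8y + 10)) = -106/(8(8y + 10)).
For y > 0 we have 8y + 10 > 8y, so |(9y - 2)/(8y + 10) − (9/8)| = 106/(8(8y + 10)) < 106/(8·8y) = (53/32)/y.
Thus |(9y - 2)/(8y + 10) − (9/8)| < ϵ whenever y > (53/32)/ϵ.
Take M = (53/32)/ϵ. If y > M then |(9y - 2)/(8y + 10) − (9/8)| < (53/32)/y < ϵ.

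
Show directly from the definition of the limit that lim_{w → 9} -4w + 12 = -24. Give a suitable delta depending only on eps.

delta = eps/4

Fix eps > 0. We need delta > 0 so that 0 < |w − 9| < delta implies |(-4w + 12) + 24| < eps.
Since (-4w + 12) + 24 = -4(w − 9), we have |(-4w + 12) + 24| = 4|w − 9|.
So 4|w − 9| < eps exactly when |w − 9| < eps/4.
Choosing delta = eps/4 gives |(-4w + 12) + 24| = 4|w − 9| < eps whenever |w − 9| < delta.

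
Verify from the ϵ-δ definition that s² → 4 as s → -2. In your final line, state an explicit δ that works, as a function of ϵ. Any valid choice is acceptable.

Fix ϵ > 0. We seek δ > 0 with 0 < |s + 2| < δ ⇒ |s² − 4| < ϵ.
Factor: s² − 4 = (s + 2)(s - 2), so |s² − 4| = |s + 2|·|s - 2|.
Impose δ ≤ 1 so that |s| < 3; then |s - 2| ≤ 5.
Hence |s² − 4| ≤ 5|s + 2|, which is < ϵ once |s + 2| < ϵ/5.
Take δ = min(1, ϵ/5). If 0 < |s + 2| < δ then both bounds hold and |s² − 4| ≤ 5|s + 2| < 5·(ϵ/5) = ϵ.

δ = min(1, ϵ/5)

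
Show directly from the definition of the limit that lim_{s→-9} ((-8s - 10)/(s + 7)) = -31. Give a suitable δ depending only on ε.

δ = min(1, (1/23)ε)

Let ε > 0 be given. We want δ > 0 with 0 < |s + 9| < δ ⇒ |(-8s - 10)/(s + 7) + 31| < ε.
Combining over a common denominator, (-8s - 10)/(s + 7) + 31 = [(-8s - 10)·(-2) − 62·(s + 7)] / [(-2)·(s + 7)] = -46(s + 9) / ((-2)(s + 7)).
So |(-8s - 10)/(s + 7) + 31| = 46|s + 9| / (2·|s + 7|).
Restrict δ ≤ 1. Then |s + 9| < 1 gives |s + 7| = |(s + 9) + (-2)| ≥ 2 − 1 = 1.
Hence |(-8s - 10)/(s + 7) + 31| < 46|s + 9|/(2·1) = 23|s + 9|, which is < ε once |s + 9| < (1/23)ε.
Take δ = min(1, (1/23)ε). Then 0 < |s + 9| < δ forces both bounds, so |(-8s - 10)/(s + 7) + 31| < ε.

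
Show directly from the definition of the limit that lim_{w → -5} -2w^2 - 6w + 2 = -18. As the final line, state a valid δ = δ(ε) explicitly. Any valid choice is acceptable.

Let ε > 0. We want δ > 0 such that 0 < |w + 5| < δ implies |(-2w^2 - 6w + 2) + 18| < ε.
(-2w^2 - 6w + 2) + 18 = -2w^2 - 6w + 20 = (w + 5)(-2w + 4).
So |(-2w^2 - 6w + 2) + 18| = |w + 5|·|-2w + 4|.
Assume first that |w + 5| < 2, so |w| < 7. Then |-2w + 4| ≤ 2·7 + 4 = 18.
Hence |(-2w^2 - 6w + 2) + 18| ≤ 18|w + 5| < ε provided |w + 5| < ε/18.
Take δ = min(2, ε/18). Then 0 < |w + 5| < δ gives both |w + 5| < 2 and |w + 5| < ε/18, so |(-2w^2 - 6w + 2) + 18| < ε.

δ = min(2, ε/18)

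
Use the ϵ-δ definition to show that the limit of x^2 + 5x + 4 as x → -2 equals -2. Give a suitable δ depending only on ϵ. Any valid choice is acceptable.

Let ϵ > 0. We want δ > 0 such that 0 < |x + 2| < δ implies |(x^2 + 5x + 4) + 2| < ϵ.
(x^2 + 5x + 4) + 2 = x^2 + 5x + 6 = (x + 2)(x + 3).
So |(x^2 + 5x + 4) + 2| = |x + 2|·|x + 3|.
Require δ ≤ 1. Then |x + 2| < 1 gives |x| < 3, and by the triangle inequality |x + 3| ≤ 3 + 3 = 6.
Hence |(x^2 + 5x + 4) + 2| ≤ 6|x + 2| < ϵ provided |x + 2| < ϵ/6.
Choosing δ = min(1, ϵ/6) ensures both conditions, hence |(x^2 + 5x + 4) + 2| < ϵ.

δ = min(1, ϵ/6)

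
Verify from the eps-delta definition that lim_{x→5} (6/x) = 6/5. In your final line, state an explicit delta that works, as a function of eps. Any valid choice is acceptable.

delta = min(5/2, (25/12)eps)

Let eps > 0. We seek delta > 0 such that 0 < |x − 5| < delta implies |6/x − (6/5)| < eps.
|6/x − (6/5)| = 6·|5 − x|/(5·|x|) = 6|x − 5|/(5|x|).
Require delta ≤ 5/2 so that |x| > 5 − 5/2 = 5/2, hence 5|x| > 25/2.
Then |6/x − (6/5)| < 6|x − 5|/(25/2), which is < eps when |x − 5| < (25/12)eps.
Take delta = min(5/2, (25/12)eps). Then 0 < |x − 5| < delta gives both |x − 5| < 5/2 and |x − 5| < (25/12)eps, so |6/x − (6/5)| < eps.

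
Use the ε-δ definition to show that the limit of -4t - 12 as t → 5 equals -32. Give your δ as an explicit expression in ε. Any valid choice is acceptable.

Let ε > 0. We need δ > 0 so that 0 < |t − 5| < δ implies |(-4t - 12) + 32| < ε.
Since (-4t - 12) + 32 = -4(t − 5), we have |(-4t - 12) + 32| = 4|t − 5|.
So 4|t − 5| < ε exactly when |t − 5| < ε/4.
Choosing δ = ε/4 gives |(-4t - 12) + 32| = 4|t − 5| < ε whenever |t − 5| < δ.

δ = ε/4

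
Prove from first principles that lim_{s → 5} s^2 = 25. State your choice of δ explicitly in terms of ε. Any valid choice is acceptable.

δ = min(1, ε/11)

Let ε > 0 be given. We seek δ > 0 with 0 < |s − 5| < δ ⇒ |s^2 − 25| < ε.
Factor: s^2 − 25 = (s − 5)(s + 5), so |s^2 − 25| = |s − 5|·|s + 5|.
Restrict δ ≤ 1. Then |s − 5| < 1 gives |s| < 6, so by the triangle inequality |s + 5| ≤ 6 + 5 = 11.
Hence |s^2 − 25| ≤ 11|s − 5|, which is < ε once |s − 5| < ε/11.
Take δ = min(1, ε/11). If 0 < |s − 5| < δ then both bounds hold and |s^2 − 25| ≤ 11|s − 5| < 11·(ε/11) = ε.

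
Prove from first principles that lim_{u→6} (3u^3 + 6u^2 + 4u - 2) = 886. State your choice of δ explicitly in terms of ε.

δ = min(1, ε/463)

Fix ε > 0. We want δ > 0 such that 0 < |u − 6| < δ implies |(3u^3 + 6u^2 + 4u - 2) − 886| < ε.
(3u^3 + 6u^2 + 4u - 2) − 886 = 3u^3 + 6u^2 + 4u - 888 = (u − 6)(3u^2 + 24u + 148).
So |(3u^3 + 6u^2 + 4u - 2) − 886| = |u − 6|·|3u^2 + 24u + 148|.
Require δ ≤ 1. Then |u − 6| < 1 gives |u| < 7, and by the triangle inequality |3u^2 + 24u + 148| ≤ 3·7^2 + 24·7 + 148 = 463.
Hence |(3u^3 + 6u^2 + 4u - 2) − 886| ≤ 463|u − 6| < ε provided |u − 6| < ε/463.
Choosing δ = min(1, ε/463) ensures both conditions, hence |(3u^3 + 6u^2 + 4u - 2) − 886| < ε.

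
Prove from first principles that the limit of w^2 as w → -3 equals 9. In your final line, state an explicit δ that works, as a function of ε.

Suppose ε > 0. We seek δ > 0 with 0 < |w + 3| < δ ⇒ |w^2 − 9| < ε.
Factor: w^2 − 9 = (w + 3)(w - 3), so |w^2 − 9| = |w + 3|·|w - 3|.
Impose δ ≤ 1 so that |w| < 4; then |w - 3| ≤ 7.
Hence |w^2 − 9| ≤ 7|w + 3|, which is < ε once |w + 3| < ε/7.
Take δ = min(1, ε/7). If 0 < |w + 3| < δ then both bounds hold and |w^2 − 9| ≤ 7|w + 3| < 7·(ε/7) = ε.

δ = min(1, ε/7)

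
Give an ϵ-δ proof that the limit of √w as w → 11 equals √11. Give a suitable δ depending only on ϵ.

δ = min(11, √11·ϵ)

Fix ϵ > 0. We want δ > 0 such that 0 < |w − 11| < δ implies |√w − √11| < ϵ.
Rationalise: √w − √11 = (w − 11)/(√w + √11), so |√w − √11| = |w − 11|/(√w + √11).
Restrict δ ≤ 11 so that |w − 11| < 11 forces w > 0, and then √w + √11 > √11.
Hence |√w − √11| < |w − 11|/√11, which is < ϵ once |w − 11| < √11·ϵ.
Take δ = min(11, √11·ϵ). If 0 < |w − 11| < δ then w > 0 and |√w − √11| < |w − 11|/√11 < ϵ.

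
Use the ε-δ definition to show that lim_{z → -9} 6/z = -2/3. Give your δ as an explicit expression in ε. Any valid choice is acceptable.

δ = min(9/2, (27/4)ε)

Fix ε > 0. We seek δ > 0 such that 0 < |z + 9| < δ implies |6/z + 2/3| < ε.
|6/z + 2/3| = 6·|-9 − z|/(9·|z|) = 6|z + 9|/(9|z|).
Restrict δ ≤ 9/2. Then |z + 9| < 9/2 gives |z| > 9/2, so 9|z| > 81/2.
Then |6/z + 2/3| < 6|z + 9|/(81/2), which is < ε when |z + 9| < (27/4)ε.
Take δ = min(9/2, (27/4)ε). Then 0 < |z + 9| < δ gives both |z + 9| < 9/2 and |z + 9| < (27/4)ε, so |6/z + 2/3| < ε.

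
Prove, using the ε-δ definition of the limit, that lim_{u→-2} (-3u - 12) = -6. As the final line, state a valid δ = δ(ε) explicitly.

Let ε > 0 be given. We need δ > 0 so that 0 < |u + 2| < δ implies |(-3u - 12) + 6| < ε.
|(-3u - 12) + 6| = |-3u - 6| = 3|u + 2|.
So 3|u + 2| < ε exactly when |u + 2| < ε/3.
Take δ = ε/3. If 0 < |u + 2| < δ then |(-3u - 12) + 6| = 3|u + 2| < 3·(ε/3) = ε.

δ = ε/3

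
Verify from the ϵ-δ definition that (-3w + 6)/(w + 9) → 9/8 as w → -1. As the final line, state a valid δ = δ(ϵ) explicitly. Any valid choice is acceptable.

δ = min(4, (32/33)ϵ)

Let ϵ > 0 be given. We want δ > 0 with 0 < |w + 1| < δ ⇒ |(-3w + 6)/(w + 9) − (9/8)| < ϵ.
Combining over a common denominator, (-3w + 6)/(w + 9) − (9/8) = [(-3w + 6)·8 − 9·(w + 9)] / [8·(w + 9)] = -33(w + 1) / (8(w + 9)).
So |(-3w + 6)/(w + 9) − (9/8)| = 33|w + 1| / (8·|w + 9|).
Require δ ≤ 4, so |w + 9| ≥ |8| − |w + 1| > 8 − 4 = 4.
Hence |(-3w + 6)/(w + 9) − (9/8)| < 33|w + 1|/(8·4) = (33/32)|w + 1|, which is < ϵ once |w + 1| < (32/33)ϵ.
Take δ = min(4, (32/33)ϵ). Then 0 < |w + 1| < δ forces both bounds, so |(-3w + 6)/(w + 9) − (9/8)| < ϵ.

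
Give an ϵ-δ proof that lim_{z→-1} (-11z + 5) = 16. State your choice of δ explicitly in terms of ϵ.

δ = ϵ/11

Fix ϵ > 0. We need δ > 0 so that 0 < |z + 1| < δ implies |(-11z + 5) − 16| < ϵ.
Since (-11z + 5) − 16 = -11(z + 1), we have |(-11z + 5) − 16| = 11|z + 1|.
Thus it suffices that |z + 1| < ϵ/11.
Choosing δ = ϵ/11 gives |(-11z + 5) − 16| = 11|z + 1| < ϵ whenever |z + 1| < δ.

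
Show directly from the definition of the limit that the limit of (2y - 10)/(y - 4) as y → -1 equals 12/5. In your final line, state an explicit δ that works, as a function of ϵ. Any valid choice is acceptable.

Let ϵ > 0 be given. We want δ > 0 with 0 < |y + 1| < δ ⇒ |(2y - 10)/(y - 4) − (12/5)| < ϵ.
Combining over a common denominator, (2y - 10)/(y - 4) − (12/5) = [(2y - 10)·(-5) − (-12)·(y - 4)] / [(-5)·(y - 4)] = 2(y + 1) / ((-5)(y - 4)).
So |(2y - 10)/(y - 4) − (12/5)| = 2|y + 1| / (5·|y − 4|).
Require δ ≤ 5/2, so |y − 4| ≥ |-5| − |y + 1| > 5 − 5/2 = 5/2.
Hence |(2y - 10)/(y - 4) − (12/5)| < 2|y + 1|/(5·(5/2)) = (4/25)|y + 1|, which is < ϵ once |y + 1| < (25/4)ϵ.
Take δ = min(5/2, (25/4)ϵ). Then 0 < |y + 1| < δ forces both bounds, so |(2y - 10)/(y - 4) − (12/5)| < ϵ.

δ = min(5/2, (25/4)ϵ)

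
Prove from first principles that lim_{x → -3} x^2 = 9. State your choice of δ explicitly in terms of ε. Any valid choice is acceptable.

Suppose ε > 0. We seek δ > 0 with 0 < |x + 3| < δ ⇒ |x^2 − 9| < ε.
Factor: x^2 − 9 = (x + 3)(x - 3), so |x^2 − 9| = |x + 3|·|x - 3|.
Impose δ ≤ 1 so that |x| < 4; then |x - 3| ≤ 7.
Hence |x^2 − 9| ≤ 7|x + 3|, which is < ε once |x + 3| < ε/7.
Take δ = min(1, ε/7). If 0 < |x + 3| < δ then both bounds hold and |x^2 − 9| ≤ 7|x + 3| < 7·(ε/7) = ε.

δ = min(1, ε/7)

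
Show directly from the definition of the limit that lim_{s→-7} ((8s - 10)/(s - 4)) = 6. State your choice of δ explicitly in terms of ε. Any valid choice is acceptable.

Fix ε > 0. We want δ > 0 with 0 < |s + 7| < δ ⇒ |(8s - 10)/(s - 4) − 6| < ε.
Combining over a common denominator, (8s - 10)/(s - 4) − 6 = [(8s - 10)·(-11) − (-66)·(s - 4)] / [(-11)·(s - 4)] = -22(s + 7) / ((-11)(s - 4)).
So |(8s - 10)/(s - 4) − 6| = 22|s + 7| / (11·|s − 4|).
Restrict δ ≤ 11/2. Then |s + 7| < 11/2 gives |s − 4| = |(s + 7) + (-11)| ≥ 11 − 11/2 = 11/2.
Hence |(8s - 10)/(s - 4) − 6| < 22|s + 7|/(11·(11/2)) = (4/11)|s + 7|, which is < ε once |s + 7| < (11/4)ε.
Take δ = min(11/2, (11/4)ε). Then 0 < |s + 7| < δ forces both bounds, so |(8s - 10)/(s - 4) − 6| < ε.

δ = min(11/2, (11/4)ε)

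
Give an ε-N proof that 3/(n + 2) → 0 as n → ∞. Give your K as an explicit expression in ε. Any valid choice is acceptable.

K = 3/ε

Suppose ε > 0. For n ≥ 1, |3/(n + 2) − 0| = 3/(n + 2) ≤ 3/n.
We need 3/n < ε, i.e. n > 3/ε.
Take K = 3/ε. If n > K then |3/(n + 2)| ≤ 3/n < ε.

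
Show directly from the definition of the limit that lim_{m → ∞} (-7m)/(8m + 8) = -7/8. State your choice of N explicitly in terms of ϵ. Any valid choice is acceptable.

N = (7/8)/ϵ

Let ϵ > 0. For m ≥ 1, |(-7m)/(8m + 8) + 7/8| = |56|/(8(8m + 8)) = 56/(8(8m + 8)).
Since 8m + 8 ≥ 8m for m ≥ 1, this is ≤ 56/(8·8m) = (7/8)/m.
So |(-7m)/(8m + 8) + 7/8| < ϵ whenever m > (7/8)/ϵ.
Take N = (7/8)/ϵ. If m > N then |(-7m)/(8m + 8) + 7/8| ≤ (7/8)/m < ϵ.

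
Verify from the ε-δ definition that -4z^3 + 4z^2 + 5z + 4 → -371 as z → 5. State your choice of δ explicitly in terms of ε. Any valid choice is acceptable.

Let ε > 0 be given. We want δ > 0 such that 0 < |z − 5| < δ implies |(-4z^3 + 4z^2 + 5z + 4) + 371| < ε.
(-4z^3 + 4z^2 + 5z + 4) + 371 = -4z^3 + 4z^2 + 5z + 375 = (z − 5)(-4z^2 - 16z - 75).
So |(-4z^3 + 4z^2 + 5z + 4) + 371| = |z − 5|·|-4z^2 - 16z - 75|.
Require δ ≤ 1. Then |z − 5| < 1 gives |z| < 6, and by the triangle inequality |-4z^2 - 16z - 75| ≤ 4·6^2 + 16·6 + 75 = 315.
Hence |(-4z^3 + 4z^2 + 5z + 4) + 371| ≤ 315|z − 5| < ε provided |z − 5| < ε/315.
Choosing δ = min(1, ε/315) ensures both conditions, hence |(-4z^3 + 4z^2 + 5z + 4) + 371| < ε.

δ = min(1, ε/315)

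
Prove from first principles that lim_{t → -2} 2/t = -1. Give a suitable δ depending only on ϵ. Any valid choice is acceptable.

δ = min(1, ϵ)

Fix ϵ > 0. We seek δ > 0 such that 0 < |t + 2| < δ implies |2/t + 1| < ϵ.
|2/t + 1| = 2·|-2 − t|/(2·|t|) = 2|t + 2|/(2|t|).
Restrict δ ≤ 1. Then |t + 2| < 1 gives |t| > 1, so 2|t| > 2.
Then |2/t + 1| < 2|t + 2|/2, which is < ϵ when |t + 2| < ϵ.
Take δ = min(1, ϵ). Then 0 < |t + 2| < δ gives both |t + 2| < 1 and |t + 2| < ϵ, so |2/t + 1| < ϵ.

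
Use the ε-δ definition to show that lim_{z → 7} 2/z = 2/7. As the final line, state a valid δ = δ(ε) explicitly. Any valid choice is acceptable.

Fix ε > 0. We seek δ > 0 such that 0 < |z − 7| < δ implies |2/z − (2/7)| < ε.
|2/z − (2/7)| = 2·|7 − z|/(7·|z|) = 2|z − 7|/(7|z|).
Restrict δ ≤ 7/2. Then |z − 7| < 7/2 gives |z| > 7/2, so 7|z| > 49/2.
Then |2/z − (2/7)| < 2|z − 7|/(49/2), which is < ε when |z − 7| < (49/4)ε.
Take δ = min(7/2, (49/4)ε). Then 0 < |z − 7| < δ gives both |z − 7| < 7/2 and |z − 7| < (49/4)ε, so |2/z − (2/7)| < ε.

δ = min(7/2, (49/4)ε)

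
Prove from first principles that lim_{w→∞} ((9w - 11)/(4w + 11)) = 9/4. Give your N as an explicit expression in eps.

N = (143/16)/eps

Let eps > 0. We seek N > 0 such that w > N implies |(9w - 11)/(4w + 11) − (9/4)| < eps.
(9w - 11)/(4w + 11) − (9/4) = (4(9w - 11) − 9(4w + 11)) / (4(4w + 11)) = -143/(4(4w + 11)).
For w > 0 we have 4w + 11 > 4w, so |(9w - 11)/(4w + 11) − (9/4)| = 143/(4(4w + 11)) < 143/(4·4w) = (143/16)/w.
Thus |(9w - 11)/(4w + 11) − (9/4)| < eps whenever w > (143/16)/eps.
Take N = (143/16)/eps. If w > N then |(9w - 11)/(4w + 11) − (9/4)| < (143/16)/w < eps.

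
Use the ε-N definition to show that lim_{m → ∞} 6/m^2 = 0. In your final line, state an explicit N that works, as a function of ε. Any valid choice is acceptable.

N = (6/ε)^{1/2}

Fix ε > 0. For m ≥ 1, |6/m^2 − 0| = 6/m^2.
6/m^2 < ε ⇔ m^2 > 6/ε ⇔ m > (6/ε)^{1/2}.
Take N = (6/ε)^{1/2}. Then m > N implies 6/m^2 < ε.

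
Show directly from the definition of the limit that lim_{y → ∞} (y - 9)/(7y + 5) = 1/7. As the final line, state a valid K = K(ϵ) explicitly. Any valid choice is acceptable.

K = (68/49)/ϵ

Let ϵ > 0 be given. We seek K > 0 such that y > K implies |(y - 9)/(7y + 5) − (1/7)| < ϵ.
(y - 9)/(7y + 5) − (1/7) = (7(y - 9) − (7y + 5)) / (7(7y + 5)) = -68/(7(7y + 5)).
For y > 0 we have 7y + 5 > 7y, so |(y - 9)/(7y + 5) − (1/7)| = 68/(7(7y + 5)) < 68/(7·7y) = (68/49)/y.
Thus |(y - 9)/(7y + 5) − (1/7)| < ϵ whenever y > (68/49)/ϵ.
Take K = (68/49)/ϵ. If y > K then |(y - 9)/(7y + 5) − (1/7)| < (68/49)/y < ϵ.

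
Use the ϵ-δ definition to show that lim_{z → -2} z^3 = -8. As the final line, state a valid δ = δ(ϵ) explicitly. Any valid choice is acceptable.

δ = min(2, ϵ/28)

Suppose ϵ > 0. We seek δ > 0 with 0 < |z + 2| < δ ⇒ |z^3 + 8| < ϵ.
Factor: z^3 + 8 = (z + 2)(z^2 - 2z + 4), so |z^3 + 8| = |z + 2|·|z^2 - 2z + 4|.
Impose δ ≤ 2 so that |z| < 4; then |z^2 - 2z + 4| ≤ 28.
Hence |z^3 + 8| ≤ 28|z + 2|, which is < ϵ once |z + 2| < ϵ/28.
Take δ = min(2, ϵ/28). If 0 < |z + 2| < δ then both bounds hold and |z^3 + 8| ≤ 28|z + 2| < 28·(ϵ/28) = ϵ.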